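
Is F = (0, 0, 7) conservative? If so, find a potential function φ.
Yes, F is conservative. φ = 7*z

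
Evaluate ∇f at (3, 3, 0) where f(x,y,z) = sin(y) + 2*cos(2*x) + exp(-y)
(-4*sin(6), cos(3) - exp(-3), 0)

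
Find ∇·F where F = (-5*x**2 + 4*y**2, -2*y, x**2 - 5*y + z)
-10*x - 1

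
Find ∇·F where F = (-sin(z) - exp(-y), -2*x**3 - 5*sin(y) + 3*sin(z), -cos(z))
sin(z) - 5*cos(y)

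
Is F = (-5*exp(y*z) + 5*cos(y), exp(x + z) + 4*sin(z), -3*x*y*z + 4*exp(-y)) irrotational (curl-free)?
No, ∇×F = (-3*x*z - exp(x + z) - 4*cos(z) - 4*exp(-y), y*(3*z - 5*exp(y*z)), 5*z*exp(y*z) + exp(x + z) + 5*sin(y))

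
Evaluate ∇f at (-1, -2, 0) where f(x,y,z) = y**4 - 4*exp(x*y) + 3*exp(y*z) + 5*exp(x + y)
((5 + 8*exp(5))*exp(-3), -32 + 5*exp(-3) + 4*exp(2), -6)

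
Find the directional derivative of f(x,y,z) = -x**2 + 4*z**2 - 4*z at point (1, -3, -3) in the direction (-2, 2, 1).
-8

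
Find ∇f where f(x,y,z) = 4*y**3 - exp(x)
(-exp(x), 12*y**2, 0)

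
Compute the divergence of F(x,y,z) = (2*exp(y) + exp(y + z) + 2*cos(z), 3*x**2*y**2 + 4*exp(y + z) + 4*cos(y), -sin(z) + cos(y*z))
6*x**2*y - y*sin(y*z) + 4*exp(y + z) - 4*sin(y) - cos(z)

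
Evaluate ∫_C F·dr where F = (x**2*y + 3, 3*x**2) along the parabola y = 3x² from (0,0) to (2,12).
486/5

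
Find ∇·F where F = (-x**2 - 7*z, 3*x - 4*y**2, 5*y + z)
-2*x - 8*y + 1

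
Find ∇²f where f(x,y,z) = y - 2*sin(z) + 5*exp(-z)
2*sin(z) + 5*exp(-z)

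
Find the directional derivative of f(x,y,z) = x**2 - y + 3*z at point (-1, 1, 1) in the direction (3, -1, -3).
-14*sqrt(19)/19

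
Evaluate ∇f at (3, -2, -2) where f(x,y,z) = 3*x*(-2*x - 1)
(-39, 0, 0)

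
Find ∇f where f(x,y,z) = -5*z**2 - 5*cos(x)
(5*sin(x), 0, -10*z)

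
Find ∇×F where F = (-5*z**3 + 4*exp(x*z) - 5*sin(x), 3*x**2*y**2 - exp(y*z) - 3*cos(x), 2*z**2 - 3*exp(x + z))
(y*exp(y*z), 4*x*exp(x*z) - 15*z**2 + 3*exp(x + z), 6*x*y**2 + 3*sin(x))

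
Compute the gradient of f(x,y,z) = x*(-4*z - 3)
(-4*z - 3, 0, -4*x)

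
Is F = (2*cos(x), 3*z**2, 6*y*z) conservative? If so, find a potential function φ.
Yes, F is conservative. φ = 3*y*z**2 + 2*sin(x)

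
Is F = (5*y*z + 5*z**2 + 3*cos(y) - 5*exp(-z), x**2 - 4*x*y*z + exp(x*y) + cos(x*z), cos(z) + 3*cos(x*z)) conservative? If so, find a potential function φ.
No, ∇×F = (x*(4*y + sin(x*z)), 5*y + 3*z*sin(x*z) + 10*z + 5*exp(-z), 2*x - 4*y*z + y*exp(x*y) - z*sin(x*z) - 5*z + 3*sin(y)) ≠ 0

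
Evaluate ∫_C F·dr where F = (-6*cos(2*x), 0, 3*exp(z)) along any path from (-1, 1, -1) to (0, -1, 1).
-3*sin(2) + 6*sinh(1)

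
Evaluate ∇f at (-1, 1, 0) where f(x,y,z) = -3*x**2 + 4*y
(6, 4, 0)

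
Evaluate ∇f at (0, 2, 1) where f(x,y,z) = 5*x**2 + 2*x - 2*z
(2, 0, -2)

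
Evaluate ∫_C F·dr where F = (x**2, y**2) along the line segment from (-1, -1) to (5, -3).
100/3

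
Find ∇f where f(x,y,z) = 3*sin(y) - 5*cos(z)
(0, 3*cos(y), 5*sin(z))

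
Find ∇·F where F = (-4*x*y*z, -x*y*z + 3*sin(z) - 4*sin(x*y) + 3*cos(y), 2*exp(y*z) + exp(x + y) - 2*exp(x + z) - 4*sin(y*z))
-x*z - 4*x*cos(x*y) - 4*y*z + 2*y*exp(y*z) - 4*y*cos(y*z) - 2*exp(x + z) - 3*sin(y)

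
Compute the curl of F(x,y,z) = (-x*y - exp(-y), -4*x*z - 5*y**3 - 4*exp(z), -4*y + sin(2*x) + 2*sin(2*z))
(4*x + 4*exp(z) - 4, -2*cos(2*x), x - 4*z - exp(-y))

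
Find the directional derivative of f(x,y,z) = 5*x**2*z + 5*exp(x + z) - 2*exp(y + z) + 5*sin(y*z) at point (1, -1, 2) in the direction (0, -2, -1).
sqrt(5)*(-exp(3) - 1 - 3*cos(2) + 6*E/5)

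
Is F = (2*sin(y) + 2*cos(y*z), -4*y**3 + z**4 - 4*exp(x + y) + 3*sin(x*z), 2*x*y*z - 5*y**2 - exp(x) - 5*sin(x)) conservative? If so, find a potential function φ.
No, ∇×F = (2*x*z - 3*x*cos(x*z) - 10*y - 4*z**3, -2*y*z - 2*y*sin(y*z) + exp(x) + 5*cos(x), 2*z*sin(y*z) + 3*z*cos(x*z) - 4*exp(x + y) - 2*cos(y)) ≠ 0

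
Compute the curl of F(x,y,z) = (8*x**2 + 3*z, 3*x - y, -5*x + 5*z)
(0, 8, 3)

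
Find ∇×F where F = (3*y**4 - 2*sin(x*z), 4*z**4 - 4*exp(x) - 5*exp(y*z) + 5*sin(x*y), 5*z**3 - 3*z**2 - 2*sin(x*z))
(5*y*exp(y*z) - 16*z**3, 2*(-x + z)*cos(x*z), -12*y**3 + 5*y*cos(x*y) - 4*exp(x))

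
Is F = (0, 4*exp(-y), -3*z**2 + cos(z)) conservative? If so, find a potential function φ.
Yes, F is conservative. φ = -z**3 + sin(z) - 4*exp(-y)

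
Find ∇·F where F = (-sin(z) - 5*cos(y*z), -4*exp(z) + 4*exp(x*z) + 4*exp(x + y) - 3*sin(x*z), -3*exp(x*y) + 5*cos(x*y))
4*exp(x + y)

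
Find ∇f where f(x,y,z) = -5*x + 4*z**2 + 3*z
(-5, 0, 8*z + 3)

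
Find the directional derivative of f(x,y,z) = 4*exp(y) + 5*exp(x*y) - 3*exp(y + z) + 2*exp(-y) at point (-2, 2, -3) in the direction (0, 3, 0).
(-3*exp(3) - 2*exp(2) - 10 + 4*exp(6))*exp(-4)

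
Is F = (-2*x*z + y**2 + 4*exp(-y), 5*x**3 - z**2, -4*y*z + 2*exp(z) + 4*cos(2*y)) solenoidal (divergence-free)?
No, ∇·F = -4*y - 2*z + 2*exp(z)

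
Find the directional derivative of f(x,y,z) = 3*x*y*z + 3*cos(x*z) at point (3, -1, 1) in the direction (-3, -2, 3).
-9*sqrt(22)*(sin(3) + 2)/11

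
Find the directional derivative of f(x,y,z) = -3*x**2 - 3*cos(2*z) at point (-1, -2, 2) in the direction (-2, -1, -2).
-4 - 4*sin(4)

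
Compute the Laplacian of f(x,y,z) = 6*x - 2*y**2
-4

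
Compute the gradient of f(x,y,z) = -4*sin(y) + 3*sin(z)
(0, -4*cos(y), 3*cos(z))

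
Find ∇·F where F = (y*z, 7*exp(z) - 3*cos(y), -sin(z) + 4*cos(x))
3*sin(y) - cos(z)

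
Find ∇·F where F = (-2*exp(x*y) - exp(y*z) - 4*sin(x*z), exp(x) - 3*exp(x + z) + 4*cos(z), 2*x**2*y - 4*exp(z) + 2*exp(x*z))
2*x*exp(x*z) - 2*y*exp(x*y) - 4*z*cos(x*z) - 4*exp(z)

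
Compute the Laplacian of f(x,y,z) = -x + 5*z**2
10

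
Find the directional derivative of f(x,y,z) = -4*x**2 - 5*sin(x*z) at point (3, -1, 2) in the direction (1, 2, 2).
-40*cos(6)/3 - 8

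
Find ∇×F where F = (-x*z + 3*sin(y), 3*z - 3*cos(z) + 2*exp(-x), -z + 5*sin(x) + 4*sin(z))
(-3*sin(z) - 3, -x - 5*cos(x), -3*cos(y) - 2*exp(-x))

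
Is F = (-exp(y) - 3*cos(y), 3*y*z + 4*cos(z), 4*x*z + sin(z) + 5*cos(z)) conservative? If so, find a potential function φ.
No, ∇×F = (-3*y + 4*sin(z), -4*z, exp(y) - 3*sin(y)) ≠ 0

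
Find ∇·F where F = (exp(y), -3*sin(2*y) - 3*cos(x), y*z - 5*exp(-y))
y - 6*cos(2*y)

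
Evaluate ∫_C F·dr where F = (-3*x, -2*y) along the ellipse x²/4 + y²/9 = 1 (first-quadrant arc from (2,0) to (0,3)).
-3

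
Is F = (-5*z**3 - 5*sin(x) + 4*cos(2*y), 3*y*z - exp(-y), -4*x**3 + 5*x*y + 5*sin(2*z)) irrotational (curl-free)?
No, ∇×F = (5*x - 3*y, 12*x**2 - 5*y - 15*z**2, 8*sin(2*y))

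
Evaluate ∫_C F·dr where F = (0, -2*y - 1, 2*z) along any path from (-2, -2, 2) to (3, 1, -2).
0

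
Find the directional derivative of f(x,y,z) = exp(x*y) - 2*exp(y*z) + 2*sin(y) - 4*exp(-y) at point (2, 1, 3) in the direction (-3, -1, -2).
sqrt(14)*(-5*exp(3) - 4 - 2*E*cos(1) + 10*exp(4))*exp(-1)/14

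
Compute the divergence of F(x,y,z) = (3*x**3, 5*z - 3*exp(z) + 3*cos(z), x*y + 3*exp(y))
9*x**2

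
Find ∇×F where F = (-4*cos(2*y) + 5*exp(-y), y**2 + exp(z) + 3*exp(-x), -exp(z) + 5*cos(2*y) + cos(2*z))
(-exp(z) - 10*sin(2*y), 0, -8*sin(2*y) + 5*exp(-y) - 3*exp(-x))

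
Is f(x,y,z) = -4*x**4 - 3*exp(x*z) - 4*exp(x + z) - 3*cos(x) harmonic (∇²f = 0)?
No, ∇²f = -3*x**2*exp(x*z) - 48*x**2 - 3*z**2*exp(x*z) - 8*exp(x + z) + 3*cos(x)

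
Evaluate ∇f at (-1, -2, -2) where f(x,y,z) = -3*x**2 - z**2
(6, 0, 4)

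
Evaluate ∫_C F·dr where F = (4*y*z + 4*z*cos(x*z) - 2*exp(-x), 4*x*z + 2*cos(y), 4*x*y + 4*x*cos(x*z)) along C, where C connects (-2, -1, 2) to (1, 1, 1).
-2*exp(2) - 12 + 4*sin(4) + 2*exp(-1) + 8*sin(1)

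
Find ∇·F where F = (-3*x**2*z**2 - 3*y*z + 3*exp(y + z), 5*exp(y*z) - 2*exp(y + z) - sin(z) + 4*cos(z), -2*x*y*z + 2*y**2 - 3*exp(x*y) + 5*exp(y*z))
-2*x*y - 6*x*z**2 + 5*y*exp(y*z) + 5*z*exp(y*z) - 2*exp(y + z)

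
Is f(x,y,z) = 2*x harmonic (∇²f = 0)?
Yes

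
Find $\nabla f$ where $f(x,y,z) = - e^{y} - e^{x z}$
(-z*exp(x*z), -exp(y), -x*exp(x*z))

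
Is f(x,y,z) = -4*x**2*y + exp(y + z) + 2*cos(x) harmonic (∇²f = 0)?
No, ∇²f = -8*y + 2*exp(y + z) - 2*cos(x)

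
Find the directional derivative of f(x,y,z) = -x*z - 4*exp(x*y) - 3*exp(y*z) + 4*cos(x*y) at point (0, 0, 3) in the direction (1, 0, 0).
-3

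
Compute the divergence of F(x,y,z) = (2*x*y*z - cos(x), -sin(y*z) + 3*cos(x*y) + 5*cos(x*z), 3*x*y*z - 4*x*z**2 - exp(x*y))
3*x*y - 8*x*z - 3*x*sin(x*y) + 2*y*z - z*cos(y*z) + sin(x)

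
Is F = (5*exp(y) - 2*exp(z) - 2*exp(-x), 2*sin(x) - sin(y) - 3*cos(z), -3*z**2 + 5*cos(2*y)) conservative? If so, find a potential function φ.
No, ∇×F = (-10*sin(2*y) - 3*sin(z), -2*exp(z), -5*exp(y) + 2*cos(x)) ≠ 0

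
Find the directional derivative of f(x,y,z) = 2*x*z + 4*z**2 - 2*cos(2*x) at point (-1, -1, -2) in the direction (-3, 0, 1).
3*sqrt(10)*(-1 + 2*sin(2))/5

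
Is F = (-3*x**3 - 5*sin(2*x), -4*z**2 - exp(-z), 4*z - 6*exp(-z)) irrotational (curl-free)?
No, ∇×F = (8*z - exp(-z), 0, 0)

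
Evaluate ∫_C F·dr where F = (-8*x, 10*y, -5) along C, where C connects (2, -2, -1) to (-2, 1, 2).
-30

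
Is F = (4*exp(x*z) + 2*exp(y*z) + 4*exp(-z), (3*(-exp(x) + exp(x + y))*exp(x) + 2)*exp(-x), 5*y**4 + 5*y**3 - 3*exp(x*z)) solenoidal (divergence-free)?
No, ∇·F = -3*x*exp(x*z) + 4*z*exp(x*z) + 3*exp(x + y)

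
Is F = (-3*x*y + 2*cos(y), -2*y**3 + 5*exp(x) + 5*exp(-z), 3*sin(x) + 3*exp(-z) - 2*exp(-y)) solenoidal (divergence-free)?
No, ∇·F = -6*y**2 - 3*y - 3*exp(-z)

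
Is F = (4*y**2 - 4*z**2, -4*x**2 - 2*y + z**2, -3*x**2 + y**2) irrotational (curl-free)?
No, ∇×F = (2*y - 2*z, 6*x - 8*z, -8*x - 8*y)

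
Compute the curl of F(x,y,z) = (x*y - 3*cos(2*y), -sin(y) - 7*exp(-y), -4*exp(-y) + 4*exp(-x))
(4*exp(-y), 4*exp(-x), -x - 6*sin(2*y))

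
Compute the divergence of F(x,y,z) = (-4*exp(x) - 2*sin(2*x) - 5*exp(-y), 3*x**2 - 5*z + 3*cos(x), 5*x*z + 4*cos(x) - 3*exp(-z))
5*x - 4*exp(x) - 4*cos(2*x) + 3*exp(-z)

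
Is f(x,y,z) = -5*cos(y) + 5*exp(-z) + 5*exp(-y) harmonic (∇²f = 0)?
No, ∇²f = 5*cos(y) + 5*exp(-z) + 5*exp(-y)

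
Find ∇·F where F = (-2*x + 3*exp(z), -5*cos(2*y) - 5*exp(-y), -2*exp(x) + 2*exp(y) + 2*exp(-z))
10*sin(2*y) - 2 - 2*exp(-z) + 5*exp(-y)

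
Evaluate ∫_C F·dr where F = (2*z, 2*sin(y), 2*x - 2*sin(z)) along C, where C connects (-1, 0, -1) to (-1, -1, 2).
-4 - 4*cos(1) + 2*cos(2)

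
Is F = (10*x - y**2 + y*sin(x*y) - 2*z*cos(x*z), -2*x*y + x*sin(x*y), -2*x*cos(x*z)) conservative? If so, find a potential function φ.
Yes, F is conservative. φ = 5*x**2 - x*y**2 - 2*sin(x*z) - cos(x*y)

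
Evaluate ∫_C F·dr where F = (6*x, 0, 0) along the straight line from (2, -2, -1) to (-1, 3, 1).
-9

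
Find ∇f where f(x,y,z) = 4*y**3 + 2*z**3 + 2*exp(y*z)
(0, 12*y**2 + 2*z*exp(y*z), 2*y*exp(y*z) + 6*z**2)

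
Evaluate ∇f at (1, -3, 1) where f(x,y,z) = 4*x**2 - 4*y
(8, -4, 0)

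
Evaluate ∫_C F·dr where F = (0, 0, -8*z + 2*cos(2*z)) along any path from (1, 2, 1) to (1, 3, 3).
-32 - sin(2) + sin(6)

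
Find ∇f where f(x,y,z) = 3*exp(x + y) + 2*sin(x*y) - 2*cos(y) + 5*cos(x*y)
(-5*y*sin(x*y) + 2*y*cos(x*y) + 3*exp(x + y), -5*x*sin(x*y) + 2*x*cos(x*y) + 3*exp(x + y) + 2*sin(y), 0)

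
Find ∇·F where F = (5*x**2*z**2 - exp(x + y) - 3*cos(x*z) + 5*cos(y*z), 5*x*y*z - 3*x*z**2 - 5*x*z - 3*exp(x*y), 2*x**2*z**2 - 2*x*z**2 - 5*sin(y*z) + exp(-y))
4*x**2*z + 10*x*z**2 + x*z - 3*x*exp(x*y) - 5*y*cos(y*z) + 3*z*sin(x*z) - exp(x + y)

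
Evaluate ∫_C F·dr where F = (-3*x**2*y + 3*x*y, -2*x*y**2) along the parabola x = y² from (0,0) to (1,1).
-2/35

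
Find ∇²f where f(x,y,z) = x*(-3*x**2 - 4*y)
-18*x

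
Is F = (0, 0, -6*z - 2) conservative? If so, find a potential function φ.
Yes, F is conservative. φ = z*(-3*z - 2)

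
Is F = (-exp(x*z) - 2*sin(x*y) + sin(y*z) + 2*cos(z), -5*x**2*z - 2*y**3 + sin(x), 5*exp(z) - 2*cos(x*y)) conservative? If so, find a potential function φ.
No, ∇×F = (x*(5*x + 2*sin(x*y)), -x*exp(x*z) - 2*y*sin(x*y) + y*cos(y*z) - 2*sin(z), -10*x*z + 2*x*cos(x*y) - z*cos(y*z) + cos(x)) ≠ 0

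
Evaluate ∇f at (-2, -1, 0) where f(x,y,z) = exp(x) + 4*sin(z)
(exp(-2), 0, 4)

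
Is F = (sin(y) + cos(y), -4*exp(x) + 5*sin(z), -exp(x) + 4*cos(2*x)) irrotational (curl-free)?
No, ∇×F = (-5*cos(z), exp(x) + 8*sin(2*x), -4*exp(x) - sqrt(2)*cos(y + pi/4))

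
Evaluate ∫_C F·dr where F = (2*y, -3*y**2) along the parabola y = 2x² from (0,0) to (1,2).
-20/3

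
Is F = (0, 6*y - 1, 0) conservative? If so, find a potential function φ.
Yes, F is conservative. φ = y*(3*y - 1)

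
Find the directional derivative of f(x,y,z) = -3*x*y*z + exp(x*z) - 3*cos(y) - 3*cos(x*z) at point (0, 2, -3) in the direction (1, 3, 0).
3*sqrt(10)*(3*sin(2) + 5)/10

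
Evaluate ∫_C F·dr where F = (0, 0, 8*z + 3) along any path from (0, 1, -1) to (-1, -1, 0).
-1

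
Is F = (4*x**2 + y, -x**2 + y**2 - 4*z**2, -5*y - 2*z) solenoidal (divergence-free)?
No, ∇·F = 8*x + 2*y - 2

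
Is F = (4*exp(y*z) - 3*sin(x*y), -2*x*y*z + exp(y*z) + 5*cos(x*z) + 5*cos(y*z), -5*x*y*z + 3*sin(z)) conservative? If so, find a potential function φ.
No, ∇×F = (2*x*y - 5*x*z + 5*x*sin(x*z) - y*exp(y*z) + 5*y*sin(y*z), y*(5*z + 4*exp(y*z)), 3*x*cos(x*y) - 2*y*z - 4*z*exp(y*z) - 5*z*sin(x*z)) ≠ 0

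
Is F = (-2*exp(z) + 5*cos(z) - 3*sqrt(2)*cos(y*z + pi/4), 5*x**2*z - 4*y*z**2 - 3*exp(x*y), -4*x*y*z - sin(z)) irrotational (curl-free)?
No, ∇×F = (-5*x**2 - 4*x*z + 8*y*z, 4*y*z + 3*sqrt(2)*y*sin(y*z + pi/4) - 2*exp(z) - 5*sin(z), 10*x*z - 3*y*exp(x*y) - 3*sqrt(2)*z*sin(y*z + pi/4))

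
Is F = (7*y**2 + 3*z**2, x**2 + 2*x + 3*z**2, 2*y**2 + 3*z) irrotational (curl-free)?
No, ∇×F = (4*y - 6*z, 6*z, 2*x - 14*y + 2)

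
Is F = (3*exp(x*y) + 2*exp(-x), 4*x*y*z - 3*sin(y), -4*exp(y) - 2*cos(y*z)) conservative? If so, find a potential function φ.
No, ∇×F = (-4*x*y + 2*z*sin(y*z) - 4*exp(y), 0, -3*x*exp(x*y) + 4*y*z) ≠ 0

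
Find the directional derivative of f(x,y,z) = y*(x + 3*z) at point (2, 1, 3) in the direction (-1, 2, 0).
21*sqrt(5)/5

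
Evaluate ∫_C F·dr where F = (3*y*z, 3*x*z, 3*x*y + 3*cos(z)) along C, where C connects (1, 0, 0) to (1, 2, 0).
0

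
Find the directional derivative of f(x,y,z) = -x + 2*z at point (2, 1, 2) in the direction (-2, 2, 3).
8*sqrt(17)/17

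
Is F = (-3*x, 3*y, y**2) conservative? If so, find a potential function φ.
No, ∇×F = (2*y, 0, 0) ≠ 0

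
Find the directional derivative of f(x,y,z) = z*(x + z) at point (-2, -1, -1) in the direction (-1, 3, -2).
9*sqrt(14)/14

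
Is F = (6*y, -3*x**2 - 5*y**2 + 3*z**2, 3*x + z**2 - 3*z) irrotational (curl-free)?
No, ∇×F = (-6*z, -3, -6*x - 6)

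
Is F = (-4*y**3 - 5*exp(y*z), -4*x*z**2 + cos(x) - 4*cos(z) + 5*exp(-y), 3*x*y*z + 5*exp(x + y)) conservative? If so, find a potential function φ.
No, ∇×F = (11*x*z + 5*exp(x + y) - 4*sin(z), -3*y*z - 5*y*exp(y*z) - 5*exp(x + y), 12*y**2 - 4*z**2 + 5*z*exp(y*z) - sin(x)) ≠ 0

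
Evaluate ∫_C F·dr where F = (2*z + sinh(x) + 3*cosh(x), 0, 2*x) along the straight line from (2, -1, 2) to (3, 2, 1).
-3*sinh(2) - cosh(2) - 2 + cosh(3) + 3*sinh(3)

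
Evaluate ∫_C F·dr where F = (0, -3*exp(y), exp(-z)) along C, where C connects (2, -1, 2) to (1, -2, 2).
-(3 - 3*E)*exp(-2)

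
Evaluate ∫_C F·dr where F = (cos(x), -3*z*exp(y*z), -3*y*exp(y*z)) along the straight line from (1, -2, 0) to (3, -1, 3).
-sin(1) - 3*exp(-3) + sin(3) + 3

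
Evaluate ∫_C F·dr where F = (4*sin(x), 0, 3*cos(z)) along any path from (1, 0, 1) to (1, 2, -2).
-3*sin(2) - 3*sin(1)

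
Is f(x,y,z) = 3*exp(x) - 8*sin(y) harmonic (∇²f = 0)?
No, ∇²f = 3*exp(x) + 8*sin(y)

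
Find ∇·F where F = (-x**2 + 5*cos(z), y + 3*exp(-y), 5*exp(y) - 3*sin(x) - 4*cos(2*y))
-2*x + 1 - 3*exp(-y)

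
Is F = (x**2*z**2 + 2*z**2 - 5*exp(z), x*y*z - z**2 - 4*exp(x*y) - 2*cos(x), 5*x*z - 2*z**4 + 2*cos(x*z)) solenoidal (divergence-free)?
No, ∇·F = 2*x*z**2 + x*z - 4*x*exp(x*y) - 2*x*sin(x*z) + 5*x - 8*z**3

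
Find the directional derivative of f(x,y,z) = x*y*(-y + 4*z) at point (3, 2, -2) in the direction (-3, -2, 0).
132*sqrt(13)/13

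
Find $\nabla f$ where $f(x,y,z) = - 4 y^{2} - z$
(0, -8*y, -1)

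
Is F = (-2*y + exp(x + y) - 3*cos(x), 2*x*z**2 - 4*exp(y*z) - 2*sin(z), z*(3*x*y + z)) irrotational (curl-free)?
No, ∇×F = (-x*z + 4*y*exp(y*z) + 2*cos(z), -3*y*z, 2*z**2 - exp(x + y) + 2)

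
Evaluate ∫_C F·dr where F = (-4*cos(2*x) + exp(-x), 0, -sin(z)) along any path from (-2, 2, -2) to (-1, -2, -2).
-E - 2*sin(4) + 2*sin(2) + exp(2)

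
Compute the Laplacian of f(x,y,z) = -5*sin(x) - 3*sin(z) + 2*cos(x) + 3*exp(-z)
5*sin(x) + 3*sin(z) - 2*cos(x) + 3*exp(-z)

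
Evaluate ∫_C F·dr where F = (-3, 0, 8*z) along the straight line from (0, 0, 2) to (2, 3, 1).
-18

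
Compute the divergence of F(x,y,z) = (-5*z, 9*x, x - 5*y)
0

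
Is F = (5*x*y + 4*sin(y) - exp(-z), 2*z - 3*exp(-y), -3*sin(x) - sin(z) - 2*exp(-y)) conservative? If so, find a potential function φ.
No, ∇×F = (-2 + 2*exp(-y), 3*cos(x) + exp(-z), -5*x - 4*cos(y)) ≠ 0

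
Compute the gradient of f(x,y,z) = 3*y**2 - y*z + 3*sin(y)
(0, 6*y - z + 3*cos(y), -y)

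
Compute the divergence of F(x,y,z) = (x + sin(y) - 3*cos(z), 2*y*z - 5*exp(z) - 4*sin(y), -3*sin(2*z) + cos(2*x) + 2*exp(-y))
2*z - 4*cos(y) - 6*cos(2*z) + 1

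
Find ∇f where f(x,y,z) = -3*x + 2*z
(-3, 0, 2)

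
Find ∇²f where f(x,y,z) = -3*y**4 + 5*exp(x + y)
-36*y**2 + 10*exp(x + y)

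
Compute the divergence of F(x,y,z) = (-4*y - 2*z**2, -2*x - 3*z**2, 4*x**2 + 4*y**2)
0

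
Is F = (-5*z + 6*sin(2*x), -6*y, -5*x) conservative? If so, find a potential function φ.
Yes, F is conservative. φ = -5*x*z - 3*y**2 - 3*cos(2*x)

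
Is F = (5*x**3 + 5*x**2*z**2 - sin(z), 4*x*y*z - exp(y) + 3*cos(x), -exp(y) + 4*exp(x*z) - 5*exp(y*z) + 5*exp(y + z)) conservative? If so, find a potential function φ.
No, ∇×F = (-4*x*y - 5*z*exp(y*z) - exp(y) + 5*exp(y + z), 10*x**2*z - 4*z*exp(x*z) - cos(z), 4*y*z - 3*sin(x)) ≠ 0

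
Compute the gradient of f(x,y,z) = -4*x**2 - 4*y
(-8*x, -4, 0)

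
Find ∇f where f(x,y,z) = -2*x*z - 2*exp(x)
(-2*z - 2*exp(x), 0, -2*x)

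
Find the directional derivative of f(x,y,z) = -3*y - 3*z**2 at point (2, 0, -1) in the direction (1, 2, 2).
2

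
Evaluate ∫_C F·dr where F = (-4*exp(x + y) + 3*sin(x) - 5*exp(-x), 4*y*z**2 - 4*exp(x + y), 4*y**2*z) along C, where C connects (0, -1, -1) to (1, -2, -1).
-3*cos(1) + 5*exp(-1) + 4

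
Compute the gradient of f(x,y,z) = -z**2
(0, 0, -2*z)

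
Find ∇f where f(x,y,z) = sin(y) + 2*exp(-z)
(0, cos(y), -2*exp(-z))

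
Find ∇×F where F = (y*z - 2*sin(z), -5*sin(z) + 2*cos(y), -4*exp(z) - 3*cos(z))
(5*cos(z), y - 2*cos(z), -z)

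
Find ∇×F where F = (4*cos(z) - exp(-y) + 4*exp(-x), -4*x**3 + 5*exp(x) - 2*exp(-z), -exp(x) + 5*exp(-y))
(-2*exp(-z) - 5*exp(-y), exp(x) - 4*sin(z), -12*x**2 + 5*exp(x) - exp(-y))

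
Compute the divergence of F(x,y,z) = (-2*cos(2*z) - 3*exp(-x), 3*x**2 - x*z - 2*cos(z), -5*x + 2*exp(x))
3*exp(-x)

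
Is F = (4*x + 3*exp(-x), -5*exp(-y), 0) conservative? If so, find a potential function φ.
Yes, F is conservative. φ = 2*x**2 + 5*exp(-y) - 3*exp(-x)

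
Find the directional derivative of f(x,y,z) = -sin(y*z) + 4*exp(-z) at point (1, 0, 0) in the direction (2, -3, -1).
2*sqrt(14)/7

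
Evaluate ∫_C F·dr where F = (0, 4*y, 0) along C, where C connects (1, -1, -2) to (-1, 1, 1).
0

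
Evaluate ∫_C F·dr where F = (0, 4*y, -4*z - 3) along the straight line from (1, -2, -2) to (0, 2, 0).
2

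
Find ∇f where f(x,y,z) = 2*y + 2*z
(0, 2, 2)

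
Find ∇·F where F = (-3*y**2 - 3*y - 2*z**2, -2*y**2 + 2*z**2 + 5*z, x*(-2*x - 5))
-4*y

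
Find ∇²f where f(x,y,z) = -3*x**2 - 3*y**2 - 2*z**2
-16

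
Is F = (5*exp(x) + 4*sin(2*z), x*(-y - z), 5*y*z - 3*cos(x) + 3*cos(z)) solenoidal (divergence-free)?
No, ∇·F = -x + 5*y + 5*exp(x) - 3*sin(z)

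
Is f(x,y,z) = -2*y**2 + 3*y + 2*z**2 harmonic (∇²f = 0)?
Yes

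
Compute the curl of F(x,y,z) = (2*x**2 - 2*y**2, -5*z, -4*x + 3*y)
(8, 4, 4*y)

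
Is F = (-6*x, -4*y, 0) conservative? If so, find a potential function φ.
Yes, F is conservative. φ = -3*x**2 - 2*y**2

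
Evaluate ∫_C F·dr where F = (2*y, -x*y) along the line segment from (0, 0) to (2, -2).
-20/3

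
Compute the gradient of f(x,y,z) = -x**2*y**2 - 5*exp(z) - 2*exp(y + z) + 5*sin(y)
(-2*x*y**2, -2*x**2*y - 2*exp(y + z) + 5*cos(y), (-2*exp(y) - 5)*exp(z))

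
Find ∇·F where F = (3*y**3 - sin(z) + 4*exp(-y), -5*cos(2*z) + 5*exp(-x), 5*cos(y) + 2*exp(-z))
-2*exp(-z)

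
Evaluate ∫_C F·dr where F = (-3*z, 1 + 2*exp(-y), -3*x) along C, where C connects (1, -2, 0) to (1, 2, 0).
4 + 4*sinh(2)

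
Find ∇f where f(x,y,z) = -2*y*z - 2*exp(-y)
(0, -2*z + 2*exp(-y), -2*y)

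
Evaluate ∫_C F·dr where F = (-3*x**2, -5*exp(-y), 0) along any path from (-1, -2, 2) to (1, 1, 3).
-5*exp(2) - 2 + 5*exp(-1)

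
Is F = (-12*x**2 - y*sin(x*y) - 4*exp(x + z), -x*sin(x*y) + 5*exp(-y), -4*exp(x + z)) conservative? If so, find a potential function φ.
Yes, F is conservative. φ = -4*x**3 - 4*exp(x + z) + cos(x*y) - 5*exp(-y)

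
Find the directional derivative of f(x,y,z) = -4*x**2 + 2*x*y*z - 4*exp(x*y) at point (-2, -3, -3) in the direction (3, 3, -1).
6*sqrt(19)*(21 + 10*exp(6))/19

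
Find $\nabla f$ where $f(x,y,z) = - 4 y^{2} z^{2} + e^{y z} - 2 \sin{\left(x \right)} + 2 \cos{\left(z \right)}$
(-2*cos(x), z*(-8*y*z + exp(y*z)), -8*y**2*z + y*exp(y*z) - 2*sin(z))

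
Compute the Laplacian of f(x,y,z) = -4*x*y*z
0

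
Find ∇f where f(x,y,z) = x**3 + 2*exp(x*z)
(3*x**2 + 2*z*exp(x*z), 0, 2*x*exp(x*z))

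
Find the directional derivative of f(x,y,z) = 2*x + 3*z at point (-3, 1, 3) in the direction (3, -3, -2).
0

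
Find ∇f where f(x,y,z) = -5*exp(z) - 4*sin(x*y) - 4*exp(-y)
(-4*y*cos(x*y), -4*x*cos(x*y) + 4*exp(-y), -5*exp(z))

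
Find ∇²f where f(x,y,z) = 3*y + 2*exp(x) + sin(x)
2*exp(x) - sin(x)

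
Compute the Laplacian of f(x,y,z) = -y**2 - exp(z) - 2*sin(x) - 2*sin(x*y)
2*x**2*sin(x*y) + 2*y**2*sin(x*y) - exp(z) + 2*sin(x) - 2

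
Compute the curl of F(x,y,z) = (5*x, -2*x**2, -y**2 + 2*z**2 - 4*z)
(-2*y, 0, -4*x)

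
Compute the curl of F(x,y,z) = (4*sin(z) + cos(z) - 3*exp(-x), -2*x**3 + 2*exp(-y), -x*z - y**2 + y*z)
(-2*y + z, z - sin(z) + 4*cos(z), -6*x**2)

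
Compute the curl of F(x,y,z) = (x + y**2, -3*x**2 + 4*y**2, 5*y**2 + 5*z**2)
(10*y, 0, -6*x - 2*y)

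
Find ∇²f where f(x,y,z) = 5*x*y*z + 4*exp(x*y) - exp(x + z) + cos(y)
4*x**2*exp(x*y) + 4*y**2*exp(x*y) - 2*exp(x + z) - cos(y)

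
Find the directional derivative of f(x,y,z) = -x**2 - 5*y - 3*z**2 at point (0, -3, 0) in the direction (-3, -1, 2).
5*sqrt(14)/14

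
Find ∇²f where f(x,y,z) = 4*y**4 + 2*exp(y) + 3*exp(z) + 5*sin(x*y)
-5*x**2*sin(x*y) - 5*y**2*sin(x*y) + 48*y**2 + 2*exp(y) + 3*exp(z)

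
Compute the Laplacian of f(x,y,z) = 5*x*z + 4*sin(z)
-4*sin(z)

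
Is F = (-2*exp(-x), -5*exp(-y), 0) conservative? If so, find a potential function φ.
Yes, F is conservative. φ = 5*exp(-y) + 2*exp(-x)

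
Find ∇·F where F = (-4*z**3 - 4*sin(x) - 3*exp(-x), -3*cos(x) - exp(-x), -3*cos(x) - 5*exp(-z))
-4*cos(x) + 5*exp(-z) + 3*exp(-x)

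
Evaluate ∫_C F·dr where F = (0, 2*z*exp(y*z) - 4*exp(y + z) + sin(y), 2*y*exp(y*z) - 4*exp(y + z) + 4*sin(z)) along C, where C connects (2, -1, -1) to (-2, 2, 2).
-2*exp(4) - 2*E + 4*exp(-2) - 5*cos(2) + 5*cos(1)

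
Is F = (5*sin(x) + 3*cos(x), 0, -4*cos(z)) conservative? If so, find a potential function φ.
Yes, F is conservative. φ = 3*sin(x) - 4*sin(z) - 5*cos(x)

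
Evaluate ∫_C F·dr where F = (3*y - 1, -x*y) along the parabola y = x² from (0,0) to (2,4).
-34/5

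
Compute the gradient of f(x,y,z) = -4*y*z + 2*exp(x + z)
(2*exp(x + z), -4*z, -4*y + 2*exp(x + z))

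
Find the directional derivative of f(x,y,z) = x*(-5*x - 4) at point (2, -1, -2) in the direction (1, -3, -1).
-24*sqrt(11)/11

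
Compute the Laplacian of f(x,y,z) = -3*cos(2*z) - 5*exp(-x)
12*cos(2*z) - 5*exp(-x)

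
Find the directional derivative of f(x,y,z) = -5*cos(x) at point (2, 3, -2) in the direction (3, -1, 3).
15*sqrt(19)*sin(2)/19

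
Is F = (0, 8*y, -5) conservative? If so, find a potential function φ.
Yes, F is conservative. φ = 4*y**2 - 5*z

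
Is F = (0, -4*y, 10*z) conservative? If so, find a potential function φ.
Yes, F is conservative. φ = -2*y**2 + 5*z**2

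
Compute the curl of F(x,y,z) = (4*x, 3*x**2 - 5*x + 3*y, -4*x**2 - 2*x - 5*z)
(0, 8*x + 2, 6*x - 5)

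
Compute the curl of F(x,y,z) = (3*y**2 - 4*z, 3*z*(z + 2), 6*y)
(-6*z, -4, -6*y)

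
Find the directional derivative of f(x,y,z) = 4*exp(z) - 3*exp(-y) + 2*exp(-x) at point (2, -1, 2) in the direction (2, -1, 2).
(-4 + (-3 + 8*E)*exp(3))*exp(-2)/3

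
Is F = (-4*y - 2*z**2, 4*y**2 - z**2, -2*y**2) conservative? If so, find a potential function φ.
No, ∇×F = (-4*y + 2*z, -4*z, 4) ≠ 0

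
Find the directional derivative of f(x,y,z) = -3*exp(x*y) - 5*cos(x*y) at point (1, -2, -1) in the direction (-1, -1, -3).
-sqrt(11)*(3 + 5*exp(2)*sin(2))*exp(-2)/11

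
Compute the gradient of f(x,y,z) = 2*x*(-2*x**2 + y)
(-12*x**2 + 2*y, 2*x, 0)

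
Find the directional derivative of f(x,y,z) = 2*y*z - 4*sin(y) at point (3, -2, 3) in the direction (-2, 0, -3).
12*sqrt(13)/13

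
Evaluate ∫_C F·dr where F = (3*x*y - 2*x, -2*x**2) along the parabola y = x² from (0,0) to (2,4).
-8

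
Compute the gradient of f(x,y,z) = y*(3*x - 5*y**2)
(3*y, 3*x - 15*y**2, 0)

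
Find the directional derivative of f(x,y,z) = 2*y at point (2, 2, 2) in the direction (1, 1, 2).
sqrt(6)/3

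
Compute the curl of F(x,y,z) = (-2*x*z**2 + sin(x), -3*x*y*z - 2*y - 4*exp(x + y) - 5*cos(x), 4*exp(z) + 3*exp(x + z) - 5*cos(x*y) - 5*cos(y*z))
(3*x*y + 5*x*sin(x*y) + 5*z*sin(y*z), -4*x*z - 5*y*sin(x*y) - 3*exp(x + z), -3*y*z - 4*exp(x + y) + 5*sin(x))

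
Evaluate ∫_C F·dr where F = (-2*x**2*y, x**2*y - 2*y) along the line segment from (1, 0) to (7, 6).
-522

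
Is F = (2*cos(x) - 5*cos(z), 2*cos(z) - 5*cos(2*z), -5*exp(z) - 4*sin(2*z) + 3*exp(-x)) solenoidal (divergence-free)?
No, ∇·F = -5*exp(z) - 2*sin(x) - 8*cos(2*z)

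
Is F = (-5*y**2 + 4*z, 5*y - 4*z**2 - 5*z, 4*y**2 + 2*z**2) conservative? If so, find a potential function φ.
No, ∇×F = (8*y + 8*z + 5, 4, 10*y) ≠ 0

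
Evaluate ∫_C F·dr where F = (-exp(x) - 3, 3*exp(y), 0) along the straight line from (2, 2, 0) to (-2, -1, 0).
-2*exp(2) - exp(-2) + 3*exp(-1) + 12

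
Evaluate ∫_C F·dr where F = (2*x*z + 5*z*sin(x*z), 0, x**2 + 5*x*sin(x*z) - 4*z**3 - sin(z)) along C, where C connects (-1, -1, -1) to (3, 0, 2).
-5*cos(6) + cos(2) + 4*cos(1) + 4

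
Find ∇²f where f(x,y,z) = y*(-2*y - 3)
-4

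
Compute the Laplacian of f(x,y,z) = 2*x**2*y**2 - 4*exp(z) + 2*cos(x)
4*x**2 + 4*y**2 - 4*exp(z) - 2*cos(x)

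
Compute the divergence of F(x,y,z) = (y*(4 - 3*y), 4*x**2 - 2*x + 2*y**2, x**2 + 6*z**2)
4*y + 12*z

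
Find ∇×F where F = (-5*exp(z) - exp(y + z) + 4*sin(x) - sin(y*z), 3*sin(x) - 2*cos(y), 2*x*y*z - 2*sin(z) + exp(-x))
(2*x*z, -2*y*z - y*cos(y*z) - 5*exp(z) - exp(y + z) + exp(-x), z*cos(y*z) + exp(y + z) + 3*cos(x))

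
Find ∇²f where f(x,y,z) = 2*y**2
4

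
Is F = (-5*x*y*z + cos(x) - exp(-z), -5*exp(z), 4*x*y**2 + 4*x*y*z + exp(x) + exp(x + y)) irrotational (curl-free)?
No, ∇×F = (8*x*y + 4*x*z + 5*exp(z) + exp(x + y), -5*x*y - 4*y**2 - 4*y*z - exp(x) - exp(x + y) + exp(-z), 5*x*z)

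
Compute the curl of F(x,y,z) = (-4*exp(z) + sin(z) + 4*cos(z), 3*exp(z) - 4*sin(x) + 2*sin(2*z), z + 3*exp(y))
(3*exp(y) - 3*exp(z) - 4*cos(2*z), -4*exp(z) - 4*sin(z) + cos(z), -4*cos(x))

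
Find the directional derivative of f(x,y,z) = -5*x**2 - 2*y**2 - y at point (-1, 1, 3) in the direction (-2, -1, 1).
-5*sqrt(6)/2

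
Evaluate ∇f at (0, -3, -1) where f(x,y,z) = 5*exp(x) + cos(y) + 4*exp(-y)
(5, -4*exp(3) + sin(3), 0)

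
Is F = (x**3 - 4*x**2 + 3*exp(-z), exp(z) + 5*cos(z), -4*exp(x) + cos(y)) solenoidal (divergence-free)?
No, ∇·F = x*(3*x - 8)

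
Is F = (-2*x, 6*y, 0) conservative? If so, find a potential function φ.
Yes, F is conservative. φ = -x**2 + 3*y**2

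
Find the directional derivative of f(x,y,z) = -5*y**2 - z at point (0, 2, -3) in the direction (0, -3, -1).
61*sqrt(10)/10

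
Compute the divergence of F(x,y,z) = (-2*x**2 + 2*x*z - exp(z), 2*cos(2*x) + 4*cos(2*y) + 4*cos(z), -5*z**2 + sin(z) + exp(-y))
-4*x - 8*z - 8*sin(2*y) + cos(z)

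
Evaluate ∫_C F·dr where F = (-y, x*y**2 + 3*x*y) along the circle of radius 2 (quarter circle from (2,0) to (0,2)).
2*pi + 8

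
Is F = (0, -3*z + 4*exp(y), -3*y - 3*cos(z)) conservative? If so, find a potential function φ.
Yes, F is conservative. φ = -3*y*z + 4*exp(y) - 3*sin(z)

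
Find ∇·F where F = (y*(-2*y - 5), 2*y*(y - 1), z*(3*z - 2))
4*y + 6*z - 4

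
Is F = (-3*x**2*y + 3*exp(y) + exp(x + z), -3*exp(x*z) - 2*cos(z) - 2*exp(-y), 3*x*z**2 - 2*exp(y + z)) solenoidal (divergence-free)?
No, ∇·F = ((-6*x*y + 6*x*z + exp(x + z) - 2*exp(y + z))*exp(y) + 2)*exp(-y)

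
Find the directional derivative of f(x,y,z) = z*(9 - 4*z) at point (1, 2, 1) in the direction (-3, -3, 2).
sqrt(22)/11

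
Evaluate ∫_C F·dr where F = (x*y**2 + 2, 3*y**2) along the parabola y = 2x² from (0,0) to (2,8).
1676/3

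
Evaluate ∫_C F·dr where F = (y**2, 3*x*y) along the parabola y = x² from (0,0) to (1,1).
7/5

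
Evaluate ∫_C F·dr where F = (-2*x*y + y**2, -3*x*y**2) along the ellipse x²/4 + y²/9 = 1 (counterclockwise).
-81*pi/2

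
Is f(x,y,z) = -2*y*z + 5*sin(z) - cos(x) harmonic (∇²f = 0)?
No, ∇²f = -5*sin(z) + cos(x)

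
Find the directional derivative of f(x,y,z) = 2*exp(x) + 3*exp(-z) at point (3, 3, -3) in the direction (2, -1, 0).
4*sqrt(5)*exp(3)/5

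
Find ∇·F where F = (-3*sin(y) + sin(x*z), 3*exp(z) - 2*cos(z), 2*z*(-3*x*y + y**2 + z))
-6*x*y + 2*y**2 + z*cos(x*z) + 4*z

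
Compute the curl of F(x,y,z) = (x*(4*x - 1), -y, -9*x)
(0, 9, 0)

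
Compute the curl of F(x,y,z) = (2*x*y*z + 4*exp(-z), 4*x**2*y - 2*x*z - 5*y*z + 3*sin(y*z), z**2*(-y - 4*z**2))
(2*x - 3*y*cos(y*z) + 5*y - z**2, 2*x*y - 4*exp(-z), 8*x*y - 2*x*z - 2*z)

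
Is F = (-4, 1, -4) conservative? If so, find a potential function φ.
Yes, F is conservative. φ = -4*x + y - 4*z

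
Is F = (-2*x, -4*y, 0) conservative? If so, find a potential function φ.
Yes, F is conservative. φ = -x**2 - 2*y**2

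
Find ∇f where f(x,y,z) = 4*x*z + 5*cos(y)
(4*z, -5*sin(y), 4*x)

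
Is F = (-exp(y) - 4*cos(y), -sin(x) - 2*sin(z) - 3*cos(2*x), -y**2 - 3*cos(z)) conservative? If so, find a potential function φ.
No, ∇×F = (-2*y + 2*cos(z), 0, exp(y) + 6*sin(2*x) - 4*sin(y) - cos(x)) ≠ 0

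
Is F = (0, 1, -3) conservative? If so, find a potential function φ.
Yes, F is conservative. φ = y - 3*z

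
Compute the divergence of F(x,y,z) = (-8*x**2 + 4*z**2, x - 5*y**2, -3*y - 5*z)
-16*x - 10*y - 5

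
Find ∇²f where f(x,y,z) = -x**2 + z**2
0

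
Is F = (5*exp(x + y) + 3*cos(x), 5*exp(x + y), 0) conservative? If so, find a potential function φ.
Yes, F is conservative. φ = 5*exp(x + y) + 3*sin(x)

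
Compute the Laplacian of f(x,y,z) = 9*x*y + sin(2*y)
-4*sin(2*y)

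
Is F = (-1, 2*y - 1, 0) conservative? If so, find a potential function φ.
Yes, F is conservative. φ = -x + y**2 - y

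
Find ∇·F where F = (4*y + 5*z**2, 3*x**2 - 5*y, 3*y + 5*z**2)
10*z - 5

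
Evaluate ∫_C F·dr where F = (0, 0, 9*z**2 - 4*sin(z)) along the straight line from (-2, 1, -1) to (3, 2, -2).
-21 - 4*cos(1) + 4*cos(2)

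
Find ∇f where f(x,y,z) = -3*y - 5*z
(0, -3, -5)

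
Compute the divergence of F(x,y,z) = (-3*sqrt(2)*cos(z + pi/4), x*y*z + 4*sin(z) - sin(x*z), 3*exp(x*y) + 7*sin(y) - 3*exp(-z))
x*z + 3*exp(-z)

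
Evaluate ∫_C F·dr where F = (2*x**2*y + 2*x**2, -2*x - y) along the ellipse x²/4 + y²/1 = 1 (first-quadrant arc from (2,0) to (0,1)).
-2*pi - 35/6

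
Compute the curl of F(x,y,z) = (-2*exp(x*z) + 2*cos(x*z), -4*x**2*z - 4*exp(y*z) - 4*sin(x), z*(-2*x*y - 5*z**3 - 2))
(4*x**2 - 2*x*z + 4*y*exp(y*z), -2*x*exp(x*z) - 2*x*sin(x*z) + 2*y*z, -8*x*z - 4*cos(x))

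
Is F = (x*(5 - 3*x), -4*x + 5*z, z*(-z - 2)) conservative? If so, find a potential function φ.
No, ∇×F = (-5, 0, -4) ≠ 0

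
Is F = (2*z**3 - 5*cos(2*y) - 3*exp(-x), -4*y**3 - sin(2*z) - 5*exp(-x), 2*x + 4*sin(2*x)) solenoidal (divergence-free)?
No, ∇·F = -12*y**2 + 3*exp(-x)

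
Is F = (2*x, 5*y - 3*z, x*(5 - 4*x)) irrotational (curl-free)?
No, ∇×F = (3, 8*x - 5, 0)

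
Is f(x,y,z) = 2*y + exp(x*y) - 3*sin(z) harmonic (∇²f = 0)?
No, ∇²f = x**2*exp(x*y) + y**2*exp(x*y) + 3*sin(z)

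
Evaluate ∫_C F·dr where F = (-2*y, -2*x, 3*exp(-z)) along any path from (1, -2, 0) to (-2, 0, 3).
-1 - 3*exp(-3)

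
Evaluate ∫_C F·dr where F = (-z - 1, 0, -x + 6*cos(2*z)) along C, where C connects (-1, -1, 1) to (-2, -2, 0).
-3*sin(2)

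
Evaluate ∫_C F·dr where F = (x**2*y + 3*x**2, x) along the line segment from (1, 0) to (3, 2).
124/3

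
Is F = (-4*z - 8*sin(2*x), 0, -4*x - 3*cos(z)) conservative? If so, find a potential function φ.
Yes, F is conservative. φ = -4*x*z - 3*sin(z) + 4*cos(2*x)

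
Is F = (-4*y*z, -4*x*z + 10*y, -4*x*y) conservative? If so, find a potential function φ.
Yes, F is conservative. φ = y*(-4*x*z + 5*y)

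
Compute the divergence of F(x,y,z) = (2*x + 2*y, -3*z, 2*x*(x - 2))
2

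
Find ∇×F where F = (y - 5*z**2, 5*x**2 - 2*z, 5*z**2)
(2, -10*z, 10*x - 1)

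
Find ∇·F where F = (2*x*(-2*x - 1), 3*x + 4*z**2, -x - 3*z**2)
-8*x - 6*z - 2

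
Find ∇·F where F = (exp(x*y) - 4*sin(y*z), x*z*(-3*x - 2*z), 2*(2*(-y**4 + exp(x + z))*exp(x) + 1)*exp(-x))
y*exp(x*y) + 4*exp(x + z)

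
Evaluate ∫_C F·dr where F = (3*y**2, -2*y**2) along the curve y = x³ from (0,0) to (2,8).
-6016/21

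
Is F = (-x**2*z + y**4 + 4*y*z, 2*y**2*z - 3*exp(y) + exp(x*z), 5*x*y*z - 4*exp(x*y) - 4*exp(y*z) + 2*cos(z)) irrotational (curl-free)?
No, ∇×F = (5*x*z - 4*x*exp(x*y) - x*exp(x*z) - 2*y**2 - 4*z*exp(y*z), -x**2 - 5*y*z + 4*y*exp(x*y) + 4*y, -4*y**3 + z*exp(x*z) - 4*z)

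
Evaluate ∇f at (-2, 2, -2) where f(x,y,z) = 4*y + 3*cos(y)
(0, 4 - 3*sin(2), 0)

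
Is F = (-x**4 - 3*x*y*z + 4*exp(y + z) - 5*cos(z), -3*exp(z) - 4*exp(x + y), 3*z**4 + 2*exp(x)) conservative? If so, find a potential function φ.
No, ∇×F = (3*exp(z), -3*x*y - 2*exp(x) + 4*exp(y + z) + 5*sin(z), 3*x*z - 4*exp(x + y) - 4*exp(y + z)) ≠ 0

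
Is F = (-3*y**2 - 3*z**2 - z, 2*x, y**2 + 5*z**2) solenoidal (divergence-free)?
No, ∇·F = 10*z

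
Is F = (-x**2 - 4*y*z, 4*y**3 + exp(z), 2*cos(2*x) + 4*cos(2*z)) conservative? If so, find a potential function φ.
No, ∇×F = (-exp(z), -4*y + 4*sin(2*x), 4*z) ≠ 0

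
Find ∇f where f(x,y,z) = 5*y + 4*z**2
(0, 5, 8*z)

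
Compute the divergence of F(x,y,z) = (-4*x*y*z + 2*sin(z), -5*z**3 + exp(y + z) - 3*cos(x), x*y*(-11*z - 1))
-11*x*y - 4*y*z + exp(y + z)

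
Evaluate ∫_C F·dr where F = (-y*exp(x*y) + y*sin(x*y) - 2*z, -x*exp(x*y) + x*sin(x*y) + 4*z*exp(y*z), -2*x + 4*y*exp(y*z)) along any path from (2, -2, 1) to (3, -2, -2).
-cos(6) + cos(4) - 4*exp(-2) - exp(-6) + exp(-4) + 16 + 4*exp(4)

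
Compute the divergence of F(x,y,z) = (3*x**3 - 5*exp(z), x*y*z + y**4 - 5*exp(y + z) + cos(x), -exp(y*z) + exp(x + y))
9*x**2 + x*z + 4*y**3 - y*exp(y*z) - 5*exp(y + z)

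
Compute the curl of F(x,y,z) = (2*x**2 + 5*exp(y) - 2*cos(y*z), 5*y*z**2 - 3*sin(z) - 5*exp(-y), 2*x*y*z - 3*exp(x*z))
(2*x*z - 10*y*z + 3*cos(z), -2*y*z + 2*y*sin(y*z) + 3*z*exp(x*z), -2*z*sin(y*z) - 5*exp(y))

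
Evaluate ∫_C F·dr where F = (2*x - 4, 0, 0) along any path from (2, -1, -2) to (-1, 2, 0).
9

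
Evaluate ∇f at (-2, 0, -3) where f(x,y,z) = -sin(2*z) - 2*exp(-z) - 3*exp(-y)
(0, 3, -2*cos(6) + 2*exp(3))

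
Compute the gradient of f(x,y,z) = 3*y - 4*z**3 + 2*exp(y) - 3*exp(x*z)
(-3*z*exp(x*z), 2*exp(y) + 3, -3*x*exp(x*z) - 12*z**2)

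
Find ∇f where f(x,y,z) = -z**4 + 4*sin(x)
(4*cos(x), 0, -4*z**3)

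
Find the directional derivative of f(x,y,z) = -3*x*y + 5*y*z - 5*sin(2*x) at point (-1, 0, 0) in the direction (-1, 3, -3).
sqrt(19)*(10*cos(2) + 9)/19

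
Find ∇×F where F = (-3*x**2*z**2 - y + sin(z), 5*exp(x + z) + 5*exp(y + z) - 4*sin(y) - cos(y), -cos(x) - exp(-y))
((-5*(exp(x + z) + exp(y + z))*exp(y) + 1)*exp(-y), -6*x**2*z - sin(x) + cos(z), 5*exp(x + z) + 1)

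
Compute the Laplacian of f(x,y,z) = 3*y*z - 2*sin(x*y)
2*(x**2 + y**2)*sin(x*y)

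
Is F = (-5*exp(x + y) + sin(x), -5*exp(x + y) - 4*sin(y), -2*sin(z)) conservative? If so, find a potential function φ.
Yes, F is conservative. φ = -5*exp(x + y) - cos(x) + 4*cos(y) + 2*cos(z)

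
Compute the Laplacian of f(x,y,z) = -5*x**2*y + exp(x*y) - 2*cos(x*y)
x**2*(exp(x*y) + 2*cos(x*y)) + y*(y*exp(x*y) + 2*y*cos(x*y) - 10)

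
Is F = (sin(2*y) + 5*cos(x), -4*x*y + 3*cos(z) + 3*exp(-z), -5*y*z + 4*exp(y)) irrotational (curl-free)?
No, ∇×F = (-5*z + 4*exp(y) + 3*sin(z) + 3*exp(-z), 0, -4*y - 2*cos(2*y))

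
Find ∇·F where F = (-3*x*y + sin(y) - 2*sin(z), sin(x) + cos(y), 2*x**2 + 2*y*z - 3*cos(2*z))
-y - sin(y) + 6*sin(2*z)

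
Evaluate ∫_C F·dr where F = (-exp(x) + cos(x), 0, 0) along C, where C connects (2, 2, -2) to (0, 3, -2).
-1 - sin(2) + exp(2)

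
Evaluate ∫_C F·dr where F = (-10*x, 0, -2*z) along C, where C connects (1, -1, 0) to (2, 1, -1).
-16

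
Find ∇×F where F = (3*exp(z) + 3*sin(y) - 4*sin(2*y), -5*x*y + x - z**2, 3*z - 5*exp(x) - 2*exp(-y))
(2*z + 2*exp(-y), 5*exp(x) + 3*exp(z), -5*y - 3*cos(y) + 8*cos(2*y) + 1)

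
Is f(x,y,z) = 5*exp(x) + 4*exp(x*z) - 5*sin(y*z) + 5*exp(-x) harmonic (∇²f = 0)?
No, ∇²f = 4*x**2*exp(x*z) + 5*y**2*sin(y*z) + 4*z**2*exp(x*z) + 5*z**2*sin(y*z) + 5*exp(x) + 5*exp(-x)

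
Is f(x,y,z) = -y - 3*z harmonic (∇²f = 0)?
Yes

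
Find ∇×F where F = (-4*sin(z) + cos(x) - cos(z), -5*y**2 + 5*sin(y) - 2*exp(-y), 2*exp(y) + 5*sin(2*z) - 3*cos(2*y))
(2*exp(y) + 6*sin(2*y), sin(z) - 4*cos(z), 0)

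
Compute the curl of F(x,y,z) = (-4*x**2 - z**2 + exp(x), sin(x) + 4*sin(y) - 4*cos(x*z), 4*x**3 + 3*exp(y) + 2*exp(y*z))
(-4*x*sin(x*z) + 2*z*exp(y*z) + 3*exp(y), -12*x**2 - 2*z, 4*z*sin(x*z) + cos(x))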